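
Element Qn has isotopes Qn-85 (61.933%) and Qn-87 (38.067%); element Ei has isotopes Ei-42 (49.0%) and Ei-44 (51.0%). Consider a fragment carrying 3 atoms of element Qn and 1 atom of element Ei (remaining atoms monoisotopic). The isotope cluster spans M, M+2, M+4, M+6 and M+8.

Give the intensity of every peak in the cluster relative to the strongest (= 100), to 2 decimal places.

32.76 : 94.50 : 100.00 : 46.25 : 7.92

Element Qn pattern (n=3): 0.23755619 : 0.43804037 : 0.26924068 : 0.05516276
Element Ei pattern (n=1): 0.4900 : 0.5100
Convolve the two distributions (both contribute in 2-u steps):
  M: 0.23755619×0.4900 = 0.116403
  M+2: 0.23755619×0.5100 + 0.43804037×0.4900 = 0.335793
  M+4: 0.43804037×0.5100 + 0.26924068×0.4900 = 0.355329
  M+6: 0.26924068×0.5100 + 0.05516276×0.4900 = 0.164342
  M+8: 0.05516276×0.5100 = 0.028133
Scale to base peak (0.355329) = 100: 32.76 : 94.50 : 100.00 : 46.25 : 7.92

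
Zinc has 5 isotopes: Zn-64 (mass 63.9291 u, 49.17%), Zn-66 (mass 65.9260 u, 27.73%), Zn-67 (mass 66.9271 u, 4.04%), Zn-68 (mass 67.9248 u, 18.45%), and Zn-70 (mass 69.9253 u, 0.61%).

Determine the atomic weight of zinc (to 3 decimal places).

Average mass = Σ (abundance × isotope mass) = 0.4917 × 63.9291 + 0.2773 × 65.9260 + 0.0404 × 66.9271 + 0.1845 × 67.9248 + 0.0061 × 69.9253
= 31.43394 + 18.28128 + 2.70385 + 12.53213 + 0.42654 = 65.37774 u

65.378 u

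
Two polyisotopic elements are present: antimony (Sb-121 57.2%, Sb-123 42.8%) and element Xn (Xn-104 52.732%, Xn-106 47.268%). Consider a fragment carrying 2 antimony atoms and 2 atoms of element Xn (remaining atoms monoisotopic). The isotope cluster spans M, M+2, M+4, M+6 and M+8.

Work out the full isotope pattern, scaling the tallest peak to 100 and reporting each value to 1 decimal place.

Antimony pattern (n=2): 0.327184 : 0.489632 : 0.183184
Element Xn pattern (n=2): 0.27806638 : 0.49850724 : 0.22342638
Convolve the two distributions (both contribute in 2-u steps):
  M: 0.327184×0.27806638 = 0.090979
  M+2: 0.327184×0.49850724 + 0.489632×0.27806638 = 0.299254
  M+4: 0.327184×0.22342638 + 0.489632×0.49850724 + 0.183184×0.27806638 = 0.368124
  M+6: 0.489632×0.22342638 + 0.183184×0.49850724 = 0.200715
  M+8: 0.183184×0.22342638 = 0.040928
Scale to base peak (0.368124) = 100: 24.7 : 81.3 : 100.0 : 54.5 : 11.1

24.7 : 81.3 : 100.0 : 54.5 : 11.1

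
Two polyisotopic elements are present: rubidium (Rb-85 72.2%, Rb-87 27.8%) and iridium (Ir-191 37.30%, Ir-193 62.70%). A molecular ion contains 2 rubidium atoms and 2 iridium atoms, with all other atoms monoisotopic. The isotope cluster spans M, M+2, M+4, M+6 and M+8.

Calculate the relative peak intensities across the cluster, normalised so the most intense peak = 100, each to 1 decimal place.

18.0 : 74.3 : 100.0 : 48.1 : 7.5

Rubidium pattern (n=2): 0.521284 : 0.401432 : 0.077284
Iridium pattern (n=2): 0.139129 : 0.467742 : 0.393129
Convolve the two distributions (both contribute in 2-u steps):
  M: 0.521284×0.139129 = 0.072526
  M+2: 0.521284×0.467742 + 0.401432×0.139129 = 0.299677
  M+4: 0.521284×0.393129 + 0.401432×0.467742 + 0.077284×0.139129 = 0.403451
  M+6: 0.401432×0.393129 + 0.077284×0.467742 = 0.193964
  M+8: 0.077284×0.393129 = 0.030383
Scale to base peak (0.403451) = 100: 18.0 : 74.3 : 100.0 : 48.1 : 7.5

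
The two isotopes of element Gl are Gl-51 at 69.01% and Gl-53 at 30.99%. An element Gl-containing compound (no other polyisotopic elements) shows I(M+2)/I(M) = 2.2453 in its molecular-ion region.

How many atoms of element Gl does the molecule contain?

5

With n Gl atoms, P(M+2)/P(M) = C(n,1)·p^(n−1)q / p^n = n·q/p = n · 0.3099/0.6901.
n = 2.2453 × 0.6901/0.3099 = 5.00 ≈ 5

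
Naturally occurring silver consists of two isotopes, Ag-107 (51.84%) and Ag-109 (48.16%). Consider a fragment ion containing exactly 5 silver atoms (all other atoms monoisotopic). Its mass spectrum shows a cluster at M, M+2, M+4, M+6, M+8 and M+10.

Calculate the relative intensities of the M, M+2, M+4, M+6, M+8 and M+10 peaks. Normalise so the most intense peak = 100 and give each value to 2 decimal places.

11.59 : 53.82 : 100.00 : 92.90 : 43.15 : 8.02

The 5 Ag atoms are independent, so intensities follow the terms of (0.5184 + 0.4816)^5.
P(M) = 0.5184^5 = 0.037439
P(M+2) = 5 × 0.5184^4 × 0.4816^1 = 0.173907
P(M+4) = 10 × 0.5184^3 × 0.4816^2 = 0.323123
P(M+6) = 10 × 0.5184^2 × 0.4816^3 = 0.300185
P(M+8) = 5 × 0.5184^1 × 0.4816^4 = 0.139438
P(M+10) = 0.4816^5 = 0.025908
The M+4 peak is largest (0.323123); scaling to 100 gives 11.59 : 53.82 : 100.00 : 92.90 : 43.15 : 8.02.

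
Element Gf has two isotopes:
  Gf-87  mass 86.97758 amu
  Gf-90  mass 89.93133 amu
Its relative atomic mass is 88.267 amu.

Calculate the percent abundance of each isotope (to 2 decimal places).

Let x be the fractional abundance of Gf-87; then Gf-90 has abundance 1 − x.
86.97758·x + 89.93133·(1 − x) = 88.267
(86.97758 − 89.93133)·x = 88.267 − 89.93133
x = -1.66433 / -2.95375 = 0.56346 → 56.35% Gf-87, 43.65% Gf-90.

Gf-87: 56.35%, Gf-90: 43.65%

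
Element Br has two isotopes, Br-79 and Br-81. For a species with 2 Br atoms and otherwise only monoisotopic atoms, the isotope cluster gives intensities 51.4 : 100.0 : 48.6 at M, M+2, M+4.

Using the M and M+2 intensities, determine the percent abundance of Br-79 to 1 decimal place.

50.7%

If p is the fraction of Br that is Br-79, then I(M+2)/I(M) = [C(2,1)·p^1·(1−p)] / p^2 = 2·(1−p)/p = 100.0/51.4 = 1.9455
(1−p)/p = 1.9455/2 = 0.9728  ⇒  p = 1/(1 + 0.9728) = 0.5069
Br-79: 50.7%, Br-81: 49.3%.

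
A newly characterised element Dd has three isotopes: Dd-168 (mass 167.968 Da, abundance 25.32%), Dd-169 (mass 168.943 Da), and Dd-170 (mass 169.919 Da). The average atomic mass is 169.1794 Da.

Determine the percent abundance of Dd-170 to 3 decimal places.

Let x and y be the fractions of Dd-169 and Dd-170. Then x + y = 1 − 0.2532 = 0.7468 and 168.943x + 169.919y = 169.1794 − 0.2532×167.968 = 126.6499024.
Substituting: 168.943x + 169.919(0.7468 − x) = 126.6499024
(168.943 − 169.919)x = -0.2456068  ⇒  x = 0.25165, y = 0.49515
Dd-169: 25.165%, Dd-170: 49.515%.

49.515%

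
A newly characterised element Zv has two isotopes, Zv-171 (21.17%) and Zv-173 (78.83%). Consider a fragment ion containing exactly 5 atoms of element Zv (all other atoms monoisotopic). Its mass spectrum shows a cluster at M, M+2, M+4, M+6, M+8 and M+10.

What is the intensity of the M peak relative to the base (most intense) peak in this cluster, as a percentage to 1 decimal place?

Binomial terms of (0.2117 + 0.7883)^5: M 0.0004, M+2 0.0079, M+4 0.0590, M+6 0.2195, M+8 0.4087, M+10 0.3044 → M+8 is the base peak.
P(M+8) = C(5,4) × 0.2117^1 × 0.7883^4 = 5 × 0.2117 × 0.38615895 = 0.408749 (base)
P(M) = C(5,0) × 0.2117^5 × 0.7883^0 = 1 × 0.00042521 × 1.0000 = 0.000425
Relative intensity = 0.000425 / 0.408749 × 100 = 0.1

0.1%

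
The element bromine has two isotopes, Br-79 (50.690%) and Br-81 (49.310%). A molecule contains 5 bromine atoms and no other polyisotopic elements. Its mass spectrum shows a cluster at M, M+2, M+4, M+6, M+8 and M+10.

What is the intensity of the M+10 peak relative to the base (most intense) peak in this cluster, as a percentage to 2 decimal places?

Binomial terms of (0.50690 + 0.49310)^5: M 0.0335, M+2 0.1628, M+4 0.3167, M+6 0.3081, M+8 0.1498, M+10 0.0292 → M+4 is the base peak.
P(M+4) = C(5,2) × 0.50690^3 × 0.49310^2 = 10 × 0.13024674 × 0.24314761 = 0.316692 (base)
P(M+10) = C(5,5) × 0.50690^0 × 0.49310^5 = 1 × 1.0000 × 0.02915245 = 0.029152
Relative intensity = 0.029152 / 0.316692 × 100 = 9.21

9.21%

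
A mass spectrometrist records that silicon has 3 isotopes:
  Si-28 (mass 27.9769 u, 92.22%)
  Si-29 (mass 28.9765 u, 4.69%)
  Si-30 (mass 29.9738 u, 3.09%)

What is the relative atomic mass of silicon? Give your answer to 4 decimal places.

The abundance-weighted mean is 0.9222 × 27.9769 + 0.0469 × 28.9765 + 0.0309 × 29.9738
= 25.80030 + 1.35900 + 0.92619 = 28.08549 u

28.0855 u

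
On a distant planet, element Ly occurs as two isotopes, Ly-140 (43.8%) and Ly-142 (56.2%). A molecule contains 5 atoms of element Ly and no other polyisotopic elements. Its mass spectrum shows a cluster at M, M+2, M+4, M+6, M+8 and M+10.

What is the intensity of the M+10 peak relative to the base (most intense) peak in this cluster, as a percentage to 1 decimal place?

16.5%

Binomial terms of (0.438 + 0.562)^5: M 0.0161, M+2 0.1034, M+4 0.2654, M+6 0.3405, M+8 0.2185, M+10 0.0561 → M+6 is the base peak.
P(M+6) = C(5,3) × 0.438^2 × 0.562^3 = 10 × 0.191844 × 0.17750433 = 0.340531 (base)
P(M+10) = C(5,5) × 0.438^0 × 0.562^5 = 1 × 1.0000 × 0.05606368 = 0.056064
Relative intensity = 0.056064 / 0.340531 × 100 = 16.5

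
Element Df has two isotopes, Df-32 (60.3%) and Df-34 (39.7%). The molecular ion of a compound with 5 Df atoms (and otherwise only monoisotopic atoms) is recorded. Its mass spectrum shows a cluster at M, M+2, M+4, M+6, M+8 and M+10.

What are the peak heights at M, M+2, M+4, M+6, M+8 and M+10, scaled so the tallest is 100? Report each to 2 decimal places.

Expanding (0.603 + 0.397)^5:
P(M) = 0.603^5 = 0.079724
P(M+2) = 5 × 0.603^4 × 0.397^1 = 0.262440
P(M+4) = 10 × 0.603^3 × 0.397^2 = 0.345568
P(M+6) = 10 × 0.603^2 × 0.397^3 = 0.227513
P(M+8) = 5 × 0.603^1 × 0.397^4 = 0.074894
P(M+10) = 0.397^5 = 0.009862
The M+4 peak is largest (0.345568); scaling to 100 gives 23.07 : 75.94 : 100.00 : 65.84 : 21.67 : 2.85.

23.07 : 75.94 : 100.00 : 65.84 : 21.67 : 2.85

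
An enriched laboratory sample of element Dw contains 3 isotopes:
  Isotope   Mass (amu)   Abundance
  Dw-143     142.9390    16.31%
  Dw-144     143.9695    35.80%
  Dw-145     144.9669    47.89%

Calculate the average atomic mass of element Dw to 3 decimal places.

144.279 amu

Weight each isotope mass by its fractional abundance: 0.1631 × 142.9390 + 0.3580 × 143.9695 + 0.4789 × 144.9669
= 23.31335 + 51.54108 + 69.42465 = 144.27908 amu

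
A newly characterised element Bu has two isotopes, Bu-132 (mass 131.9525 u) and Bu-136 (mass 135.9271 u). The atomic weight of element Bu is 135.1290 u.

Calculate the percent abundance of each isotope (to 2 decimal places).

Bu-132: 20.08%, Bu-136: 79.92%

Let x be the fractional abundance of Bu-132; then Bu-136 has abundance 1 − x.
131.9525·x + 135.9271·(1 − x) = 135.1290
(131.9525 − 135.9271)·x = 135.1290 − 135.9271
x = -0.7981 / -3.9746 = 0.20080 → 20.08% Bu-132, 79.92% Bu-136.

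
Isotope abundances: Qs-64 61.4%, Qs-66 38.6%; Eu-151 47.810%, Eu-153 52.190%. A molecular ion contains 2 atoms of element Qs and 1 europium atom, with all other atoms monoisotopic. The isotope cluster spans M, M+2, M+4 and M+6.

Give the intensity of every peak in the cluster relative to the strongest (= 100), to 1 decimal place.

42.6 : 100.0 : 75.3 : 18.4

Element Qs pattern (n=2): 0.376996 : 0.474008 : 0.148996
Europium pattern (n=1): 0.4781 : 0.5219
Convolve the two distributions (both contribute in 2-u steps):
  M: 0.376996×0.4781 = 0.180242
  M+2: 0.376996×0.5219 + 0.474008×0.4781 = 0.423377
  M+4: 0.474008×0.5219 + 0.148996×0.4781 = 0.318620
  M+6: 0.148996×0.5219 = 0.077761
Scale to base peak (0.423377) = 100: 42.6 : 100.0 : 75.3 : 18.4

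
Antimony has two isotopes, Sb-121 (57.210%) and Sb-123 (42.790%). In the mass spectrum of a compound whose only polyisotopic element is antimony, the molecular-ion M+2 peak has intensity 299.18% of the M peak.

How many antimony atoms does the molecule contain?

For n independent Sb atoms, I(M+2)/I(M) = n · (abundance Sb-123) / (abundance Sb-121) = n · 0.42790/0.57210.
n = 2.9918 × 0.57210/0.42790 = 4.00 ≈ 4

4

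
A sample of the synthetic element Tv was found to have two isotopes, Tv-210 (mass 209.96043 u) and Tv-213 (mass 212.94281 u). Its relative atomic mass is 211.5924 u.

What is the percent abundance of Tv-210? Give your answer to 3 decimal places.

Let x be the fractional abundance of Tv-210; then Tv-213 has abundance 1 − x.
209.96043·x + 212.94281·(1 − x) = 211.5924
(209.96043 − 212.94281)·x = 211.5924 − 212.94281
x = -1.35041 / -2.98238 = 0.45280 → 45.280% Tv-210, 54.720% Tv-213.

45.280%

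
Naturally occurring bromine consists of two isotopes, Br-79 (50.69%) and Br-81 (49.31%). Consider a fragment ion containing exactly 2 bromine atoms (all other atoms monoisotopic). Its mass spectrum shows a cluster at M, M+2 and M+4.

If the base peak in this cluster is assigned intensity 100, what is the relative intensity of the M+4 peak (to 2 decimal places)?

48.64

Binomial terms of (0.5069 + 0.4931)^2: M 0.2569, M+2 0.4999, M+4 0.2431 → M+2 is the base peak.
P(M+2) = C(2,1) × 0.5069^1 × 0.4931^1 = 2 × 0.5069 × 0.4931 = 0.499905 (base)
P(M+4) = C(2,2) × 0.5069^0 × 0.4931^2 = 1 × 1.0000 × 0.24314761 = 0.243148
Relative intensity = 0.243148 / 0.499905 × 100 = 48.64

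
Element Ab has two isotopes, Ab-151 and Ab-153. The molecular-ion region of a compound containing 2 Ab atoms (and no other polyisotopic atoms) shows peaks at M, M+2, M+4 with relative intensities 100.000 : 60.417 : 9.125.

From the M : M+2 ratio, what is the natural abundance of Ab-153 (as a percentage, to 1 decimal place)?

23.2%

Let p = fractional abundance of Ab-151. I(M+2)/I(M) = [C(2,1)·p^1·(1−p)] / p^2 = 2·(1−p)/p = 60.417/100.000 = 0.6042
(1−p)/p = 0.6042/2 = 0.3021  ⇒  p = 1/(1 + 0.3021) = 0.7680
Ab-151: 76.8%, Ab-153: 23.2%.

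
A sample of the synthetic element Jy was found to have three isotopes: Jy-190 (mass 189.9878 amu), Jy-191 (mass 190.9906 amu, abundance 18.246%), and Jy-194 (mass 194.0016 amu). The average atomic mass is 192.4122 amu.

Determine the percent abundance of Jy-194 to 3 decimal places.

Let x and y be the fractions of Jy-190 and Jy-194. Then x + y = 1 − 0.18246 = 0.81754 and 189.9878x + 194.0016y = 192.4122 − 0.18246×190.9906 = 157.564055124.
Substituting: 189.9878x + 194.0016(0.81754 − x) = 157.564055124
(189.9878 − 194.0016)x = -1.04001294  ⇒  x = 0.25911, y = 0.55843
Jy-190: 25.911%, Jy-194: 55.843%.

55.843%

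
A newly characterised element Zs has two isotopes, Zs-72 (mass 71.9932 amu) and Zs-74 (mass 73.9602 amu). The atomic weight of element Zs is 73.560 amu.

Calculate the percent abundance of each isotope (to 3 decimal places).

Let x be the fractional abundance of Zs-72; then Zs-74 has abundance 1 − x.
71.9932·x + 73.9602·(1 − x) = 73.560
(71.9932 − 73.9602)·x = 73.560 − 73.9602
x = -0.4002 / -1.9670 = 0.20346 → 20.346% Zs-72, 79.654% Zs-74.

Zs-72: 20.346%, Zs-74: 79.654%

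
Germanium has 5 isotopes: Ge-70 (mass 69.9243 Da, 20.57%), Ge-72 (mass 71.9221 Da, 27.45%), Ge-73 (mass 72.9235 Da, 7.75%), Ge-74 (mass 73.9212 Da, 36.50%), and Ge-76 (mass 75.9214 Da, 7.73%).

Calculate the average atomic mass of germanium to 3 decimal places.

72.628 Da

Average mass = Σ (abundance × isotope mass) = 0.2057 × 69.9243 + 0.2745 × 71.9221 + 0.0775 × 72.9235 + 0.3650 × 73.9212 + 0.0773 × 75.9214
= 14.38343 + 19.74262 + 5.65157 + 26.98124 + 5.86872 = 72.62758 Da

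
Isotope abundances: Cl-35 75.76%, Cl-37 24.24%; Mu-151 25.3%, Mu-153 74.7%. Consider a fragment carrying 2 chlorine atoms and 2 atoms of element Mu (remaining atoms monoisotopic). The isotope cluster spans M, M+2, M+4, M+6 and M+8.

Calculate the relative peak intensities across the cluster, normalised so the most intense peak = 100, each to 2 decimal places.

7.94 : 51.95 : 100.00 : 49.08 : 7.08

Chlorine pattern (n=2): 0.57395776 : 0.36728448 : 0.05875776
Element Mu pattern (n=2): 0.064009 : 0.377982 : 0.558009
Convolve the two distributions (both contribute in 2-u steps):
  M: 0.57395776×0.064009 = 0.036738
  M+2: 0.57395776×0.377982 + 0.36728448×0.064009 = 0.240455
  M+4: 0.57395776×0.558009 + 0.36728448×0.377982 + 0.05875776×0.064009 = 0.462862
  M+6: 0.36728448×0.558009 + 0.05875776×0.377982 = 0.227157
  M+8: 0.05875776×0.558009 = 0.032787
Scale to base peak (0.462862) = 100: 7.94 : 51.95 : 100.00 : 49.08 : 7.08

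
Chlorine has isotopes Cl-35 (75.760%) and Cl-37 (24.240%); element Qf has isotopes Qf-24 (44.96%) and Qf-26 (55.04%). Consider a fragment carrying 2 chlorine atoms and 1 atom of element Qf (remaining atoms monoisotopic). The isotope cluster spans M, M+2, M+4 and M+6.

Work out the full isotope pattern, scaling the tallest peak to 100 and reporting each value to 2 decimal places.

53.64 : 100.00 : 47.52 : 6.72

Chlorine pattern (n=2): 0.57395776 : 0.36728448 : 0.05875776
Element Qf pattern (n=1): 0.4496 : 0.5504
Convolve the two distributions (both contribute in 2-u steps):
  M: 0.57395776×0.4496 = 0.258051
  M+2: 0.57395776×0.5504 + 0.36728448×0.4496 = 0.481037
  M+4: 0.36728448×0.5504 + 0.05875776×0.4496 = 0.228571
  M+6: 0.05875776×0.5504 = 0.032340
Scale to base peak (0.481037) = 100: 53.64 : 100.00 : 47.52 : 6.72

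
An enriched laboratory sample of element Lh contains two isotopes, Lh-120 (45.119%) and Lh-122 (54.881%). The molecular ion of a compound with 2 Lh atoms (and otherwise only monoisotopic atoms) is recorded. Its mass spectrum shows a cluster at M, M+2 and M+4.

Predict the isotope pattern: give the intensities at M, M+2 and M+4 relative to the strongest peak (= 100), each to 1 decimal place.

41.1 : 100.0 : 60.8

Expanding (0.45119 + 0.54881)^2:
P(M) = 0.45119^2 = 0.203572
P(M+2) = 2 × 0.45119^1 × 0.54881^1 = 0.495235
P(M+4) = 0.54881^2 = 0.301192
The M+2 peak is largest (0.495235); scaling to 100 gives 41.1 : 100.0 : 60.8.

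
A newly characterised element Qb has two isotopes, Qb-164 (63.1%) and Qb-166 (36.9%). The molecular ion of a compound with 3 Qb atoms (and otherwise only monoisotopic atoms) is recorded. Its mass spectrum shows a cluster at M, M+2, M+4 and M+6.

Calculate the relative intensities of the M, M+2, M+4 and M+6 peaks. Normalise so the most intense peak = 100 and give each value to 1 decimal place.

The 3 Qb atoms are independent, so intensities follow the terms of (0.631 + 0.369)^3.
P(M) = 0.631^3 = 0.251240
P(M+2) = 3 × 0.631^2 × 0.369^1 = 0.440764
P(M+4) = 3 × 0.631^1 × 0.369^2 = 0.257753
P(M+6) = 0.369^3 = 0.050243
The M+2 peak is largest (0.440764); scaling to 100 gives 57.0 : 100.0 : 58.5 : 11.4.

57.0 : 100.0 : 58.5 : 11.4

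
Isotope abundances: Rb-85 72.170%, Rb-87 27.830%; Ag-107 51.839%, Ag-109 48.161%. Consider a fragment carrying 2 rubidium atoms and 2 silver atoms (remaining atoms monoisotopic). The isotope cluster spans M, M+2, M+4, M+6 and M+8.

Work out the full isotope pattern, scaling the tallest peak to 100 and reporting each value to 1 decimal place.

38.0 : 100.0 : 93.0 : 35.8 : 4.9

Rubidium pattern (n=2): 0.52085089 : 0.40169822 : 0.07745089
Silver pattern (n=2): 0.26872819 : 0.49932362 : 0.23194819
Convolve the two distributions (both contribute in 2-u steps):
  M: 0.52085089×0.26872819 = 0.139967
  M+2: 0.52085089×0.49932362 + 0.40169822×0.26872819 = 0.368021
  M+4: 0.52085089×0.23194819 + 0.40169822×0.49932362 + 0.07745089×0.26872819 = 0.342201
  M+6: 0.40169822×0.23194819 + 0.07745089×0.49932362 = 0.131846
  M+8: 0.07745089×0.23194819 = 0.017965
Scale to base peak (0.368021) = 100: 38.0 : 100.0 : 93.0 : 35.8 : 4.9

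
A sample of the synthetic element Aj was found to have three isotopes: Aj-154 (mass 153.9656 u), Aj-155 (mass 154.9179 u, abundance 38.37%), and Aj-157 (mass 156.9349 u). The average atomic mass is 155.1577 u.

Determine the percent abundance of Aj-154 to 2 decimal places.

33.79%

The remaining 61.63% is split between Aj-154 (fraction x) and Aj-157 (fraction 0.6163 − x).
Substituting: 153.9656x + 156.9349(0.6163 − x) = 95.71570177
(153.9656 − 156.9349)x = -1.0032771  ⇒  x = 0.33788, y = 0.27842
Aj-154: 33.79%, Aj-157: 27.84%.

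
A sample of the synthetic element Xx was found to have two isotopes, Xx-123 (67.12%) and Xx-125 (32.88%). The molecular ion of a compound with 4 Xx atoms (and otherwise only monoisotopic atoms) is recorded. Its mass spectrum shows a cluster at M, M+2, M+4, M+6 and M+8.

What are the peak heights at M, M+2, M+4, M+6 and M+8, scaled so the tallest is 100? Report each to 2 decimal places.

Expanding (0.6712 + 0.3288)^4:
P(M) = 0.6712^4 = 0.202959
P(M+2) = 4 × 0.6712^3 × 0.3288^1 = 0.397693
P(M+4) = 6 × 0.6712^2 × 0.3288^2 = 0.292226
P(M+6) = 4 × 0.6712^1 × 0.3288^3 = 0.095435
P(M+8) = 0.3288^4 = 0.011688
The M+2 peak is largest (0.397693); scaling to 100 gives 51.03 : 100.00 : 73.48 : 24.00 : 2.94.

51.03 : 100.00 : 73.48 : 24.00 : 2.94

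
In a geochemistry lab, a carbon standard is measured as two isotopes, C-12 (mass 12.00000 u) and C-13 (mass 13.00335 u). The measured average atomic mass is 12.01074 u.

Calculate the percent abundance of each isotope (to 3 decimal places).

C-12: 98.930%, C-13: 1.070%

Let x be the fractional abundance of C-12; then C-13 has abundance 1 − x.
12.00000·x + 13.00335·(1 − x) = 12.01074
(12.00000 − 13.00335)·x = 12.01074 − 13.00335
x = -0.99261 / -1.00335 = 0.98930 → 98.930% C-12, 1.070% C-13.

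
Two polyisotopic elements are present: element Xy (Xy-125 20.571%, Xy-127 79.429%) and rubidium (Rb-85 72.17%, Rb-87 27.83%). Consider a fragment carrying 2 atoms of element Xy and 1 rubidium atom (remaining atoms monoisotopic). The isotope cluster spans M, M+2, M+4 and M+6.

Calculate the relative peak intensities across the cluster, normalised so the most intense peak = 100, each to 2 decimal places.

5.59 : 45.33 : 100.00 : 32.14

Element Xy pattern (n=2): 0.0423166 : 0.32678679 : 0.6308966
Rubidium pattern (n=1): 0.7217 : 0.2783
Convolve the two distributions (both contribute in 2-u steps):
  M: 0.0423166×0.7217 = 0.030540
  M+2: 0.0423166×0.2783 + 0.32678679×0.7217 = 0.247619
  M+4: 0.32678679×0.2783 + 0.6308966×0.7217 = 0.546263
  M+6: 0.6308966×0.2783 = 0.175579
Scale to base peak (0.546263) = 100: 5.59 : 45.33 : 100.00 : 32.14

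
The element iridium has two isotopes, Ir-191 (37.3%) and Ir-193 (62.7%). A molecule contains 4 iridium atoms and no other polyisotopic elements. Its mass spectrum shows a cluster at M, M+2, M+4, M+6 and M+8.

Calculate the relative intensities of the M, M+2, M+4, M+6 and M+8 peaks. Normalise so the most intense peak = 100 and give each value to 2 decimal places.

5.26 : 35.39 : 89.23 : 100.00 : 42.02

Expanding (0.373 + 0.627)^4:
P(M) = 0.373^4 = 0.019357
P(M+2) = 4 × 0.373^3 × 0.627^1 = 0.130153
P(M+4) = 6 × 0.373^2 × 0.627^2 = 0.328174
P(M+6) = 4 × 0.373^1 × 0.627^3 = 0.367766
P(M+8) = 0.627^4 = 0.154550
The M+6 peak is largest (0.367766); scaling to 100 gives 5.26 : 35.39 : 89.23 : 100.00 : 42.02.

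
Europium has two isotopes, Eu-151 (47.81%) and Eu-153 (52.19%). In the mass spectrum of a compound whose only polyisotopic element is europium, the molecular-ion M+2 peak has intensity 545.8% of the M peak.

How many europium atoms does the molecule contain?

For n independent Eu atoms, I(M+2)/I(M) = n · (abundance Eu-153) / (abundance Eu-151) = n · 0.5219/0.4781.
n = 5.458 × 0.4781/0.5219 = 5.00 ≈ 5

5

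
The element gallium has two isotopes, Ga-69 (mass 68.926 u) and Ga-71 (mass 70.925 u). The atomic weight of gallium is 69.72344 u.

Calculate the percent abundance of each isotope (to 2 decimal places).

With x = fraction of Ga-69 (so Ga-71 is 1 − x):
68.926·x + 70.925·(1 − x) = 69.72344
(68.926 − 70.925)·x = 69.72344 − 70.925
x = -1.20156 / -1.999 = 0.60108 → 60.11% Ga-69, 39.89% Ga-71.

Ga-69: 60.11%, Ga-71: 39.89%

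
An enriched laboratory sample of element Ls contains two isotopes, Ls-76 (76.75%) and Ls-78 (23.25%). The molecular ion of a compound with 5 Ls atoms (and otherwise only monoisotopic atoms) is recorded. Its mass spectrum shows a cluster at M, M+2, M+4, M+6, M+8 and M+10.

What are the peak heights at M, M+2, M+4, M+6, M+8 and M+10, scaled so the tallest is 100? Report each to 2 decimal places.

66.02 : 100.00 : 60.59 : 18.35 : 2.78 : 0.17

Each Ls atom is independently Ls-76 (p = 0.7675) or Ls-78 (q = 0.2325); the cluster is the binomial expansion (p + q)^5.
P(M) = 0.7675^5 = 0.266313
P(M+2) = 5 × 0.7675^4 × 0.2325^1 = 0.403373
P(M+4) = 10 × 0.7675^3 × 0.2325^2 = 0.244389
P(M+6) = 10 × 0.7675^2 × 0.2325^3 = 0.074033
P(M+8) = 5 × 0.7675^1 × 0.2325^4 = 0.011213
P(M+10) = 0.2325^5 = 0.000679
The M+2 peak is largest (0.403373); scaling to 100 gives 66.02 : 100.00 : 60.59 : 18.35 : 2.78 : 0.17.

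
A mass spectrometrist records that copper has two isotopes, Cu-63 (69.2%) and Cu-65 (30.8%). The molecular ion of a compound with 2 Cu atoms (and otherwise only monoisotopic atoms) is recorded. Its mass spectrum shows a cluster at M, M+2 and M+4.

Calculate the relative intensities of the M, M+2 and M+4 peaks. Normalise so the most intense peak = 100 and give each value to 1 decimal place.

100.0 : 89.0 : 19.8

Expanding (0.692 + 0.308)^2:
P(M) = 0.692^2 = 0.478864
P(M+2) = 2 × 0.692^1 × 0.308^1 = 0.426272
P(M+4) = 0.308^2 = 0.094864
The M peak is largest (0.478864); scaling to 100 gives 100.0 : 89.0 : 19.8.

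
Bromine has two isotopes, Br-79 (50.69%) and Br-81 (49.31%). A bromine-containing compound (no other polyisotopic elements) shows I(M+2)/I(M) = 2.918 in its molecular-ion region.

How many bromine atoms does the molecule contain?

3

For n independent Br atoms, I(M+2)/I(M) = n · (abundance Br-81) / (abundance Br-79) = n · 0.4931/0.5069.
n = 2.918 × 0.5069/0.4931 = 3.00 ≈ 3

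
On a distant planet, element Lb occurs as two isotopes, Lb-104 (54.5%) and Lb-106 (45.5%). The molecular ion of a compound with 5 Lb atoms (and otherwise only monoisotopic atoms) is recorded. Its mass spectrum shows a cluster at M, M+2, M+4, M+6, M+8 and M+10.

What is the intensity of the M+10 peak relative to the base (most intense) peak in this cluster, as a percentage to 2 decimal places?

5.82%

Term probabilities: M 0.0481, M+2 0.2007, M+4 0.3351, M+6 0.2798, M+8 0.1168, M+10 0.0195. Base peak = M+4.
P(M+4) = C(5,2) × 0.545^3 × 0.455^2 = 10 × 0.16187863 × 0.207025 = 0.335129 (base)
P(M+10) = C(5,5) × 0.545^0 × 0.455^5 = 1 × 1.0000 × 0.019501 = 0.019501
Relative intensity = 0.019501 / 0.335129 × 100 = 5.82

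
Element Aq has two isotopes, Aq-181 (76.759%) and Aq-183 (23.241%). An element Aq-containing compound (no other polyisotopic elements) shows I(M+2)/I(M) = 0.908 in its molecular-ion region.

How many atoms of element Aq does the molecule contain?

The M+2/M ratio from n Aq atoms is n · q/p = n · 0.23241/0.76759.
n = 0.908 × 0.76759/0.23241 = 3.00 ≈ 3

3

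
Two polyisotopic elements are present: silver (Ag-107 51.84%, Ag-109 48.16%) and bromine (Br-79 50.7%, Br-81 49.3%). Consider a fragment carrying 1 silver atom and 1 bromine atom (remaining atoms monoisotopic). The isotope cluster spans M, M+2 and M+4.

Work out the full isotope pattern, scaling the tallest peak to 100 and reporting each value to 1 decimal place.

52.6 : 100.0 : 47.5

Silver pattern (n=1): 0.5184 : 0.4816
Bromine pattern (n=1): 0.5070 : 0.4930
Convolve the two distributions (both contribute in 2-u steps):
  M: 0.5184×0.5070 = 0.262829
  M+2: 0.5184×0.4930 + 0.4816×0.5070 = 0.499742
  M+4: 0.4816×0.4930 = 0.237429
Scale to base peak (0.499742) = 100: 52.6 : 100.0 : 47.5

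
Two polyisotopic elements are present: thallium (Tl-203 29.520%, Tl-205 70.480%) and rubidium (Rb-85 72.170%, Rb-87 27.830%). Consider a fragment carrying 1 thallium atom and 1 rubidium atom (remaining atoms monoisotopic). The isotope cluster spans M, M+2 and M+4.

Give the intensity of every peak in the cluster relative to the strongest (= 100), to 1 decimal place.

Thallium pattern (n=1): 0.2952 : 0.7048
Rubidium pattern (n=1): 0.7217 : 0.2783
Convolve the two distributions (both contribute in 2-u steps):
  M: 0.2952×0.7217 = 0.213046
  M+2: 0.2952×0.2783 + 0.7048×0.7217 = 0.590808
  M+4: 0.7048×0.2783 = 0.196146
Scale to base peak (0.590808) = 100: 36.1 : 100.0 : 33.2

36.1 : 100.0 : 33.2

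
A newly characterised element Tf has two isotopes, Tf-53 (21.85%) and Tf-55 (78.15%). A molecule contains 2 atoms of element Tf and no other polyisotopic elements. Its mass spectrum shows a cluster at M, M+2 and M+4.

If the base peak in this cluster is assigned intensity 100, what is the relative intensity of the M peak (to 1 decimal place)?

7.8

(0.2185 + 0.7815)^2 gives M 0.0477, M+2 0.3415, M+4 0.6107; the largest is M+4.
P(M+4) = C(2,2) × 0.2185^0 × 0.7815^2 = 1 × 1.0000 × 0.61074225 = 0.610742 (base)
P(M) = C(2,0) × 0.2185^2 × 0.7815^0 = 1 × 0.04774225 × 1.0000 = 0.047742
Relative intensity = 0.047742 / 0.610742 × 100 = 7.8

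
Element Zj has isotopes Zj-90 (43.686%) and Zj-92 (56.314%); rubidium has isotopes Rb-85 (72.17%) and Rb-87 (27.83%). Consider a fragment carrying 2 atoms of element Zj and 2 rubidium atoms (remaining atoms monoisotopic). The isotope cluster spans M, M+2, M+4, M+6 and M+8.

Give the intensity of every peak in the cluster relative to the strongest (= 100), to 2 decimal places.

Element Zj pattern (n=2): 0.19084666 : 0.49202668 : 0.31712666
Rubidium pattern (n=2): 0.52085089 : 0.40169822 : 0.07745089
Convolve the two distributions (both contribute in 2-u steps):
  M: 0.19084666×0.52085089 = 0.099403
  M+2: 0.19084666×0.40169822 + 0.49202668×0.52085089 = 0.332935
  M+4: 0.19084666×0.07745089 + 0.49202668×0.40169822 + 0.31712666×0.52085089 = 0.377603
  M+6: 0.49202668×0.07745089 + 0.31712666×0.40169822 = 0.165497
  M+8: 0.31712666×0.07745089 = 0.024562
Scale to base peak (0.377603) = 100: 26.32 : 88.17 : 100.00 : 43.83 : 6.50

26.32 : 88.17 : 100.00 : 43.83 : 6.50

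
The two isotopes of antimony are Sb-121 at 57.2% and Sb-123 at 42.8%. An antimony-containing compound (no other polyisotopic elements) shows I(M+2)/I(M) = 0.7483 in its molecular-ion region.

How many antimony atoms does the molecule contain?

The M+2/M ratio from n Sb atoms is n · q/p = n · 0.428/0.572.
n = 0.7483 × 0.572/0.428 = 1.00 ≈ 1

1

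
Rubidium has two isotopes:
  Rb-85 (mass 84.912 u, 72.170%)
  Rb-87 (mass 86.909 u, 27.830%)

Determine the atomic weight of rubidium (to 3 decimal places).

Ar = Σ fᵢ·mᵢ = 0.72170 × 84.912 + 0.27830 × 86.909
= 61.2810 + 24.1868 = 85.4678 u

85.468 u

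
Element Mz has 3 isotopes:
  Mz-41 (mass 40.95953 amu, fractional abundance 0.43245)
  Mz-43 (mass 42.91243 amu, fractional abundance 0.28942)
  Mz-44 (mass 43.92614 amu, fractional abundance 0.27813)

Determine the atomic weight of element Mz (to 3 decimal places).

42.350 amu

The abundance-weighted mean is 0.43245 × 40.95953 + 0.28942 × 42.91243 + 0.27813 × 43.92614
= 17.712949 + 12.419715 + 12.217177 = 42.349841 amu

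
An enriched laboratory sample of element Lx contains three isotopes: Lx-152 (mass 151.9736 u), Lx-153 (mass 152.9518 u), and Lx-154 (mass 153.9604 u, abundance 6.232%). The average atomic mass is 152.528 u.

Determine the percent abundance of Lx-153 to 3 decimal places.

Let x and y be the fractions of Lx-152 and Lx-153. Then x + y = 1 − 0.06232 = 0.93768 and 151.9736x + 152.9518y = 152.528 − 0.06232×153.9604 = 142.933187872.
Substituting: 151.9736x + 152.9518(0.93768 − x) = 142.933187872
(151.9736 − 152.9518)x = -0.486655952  ⇒  x = 0.49750, y = 0.44018
Lx-152: 49.750%, Lx-153: 44.018%.

44.018%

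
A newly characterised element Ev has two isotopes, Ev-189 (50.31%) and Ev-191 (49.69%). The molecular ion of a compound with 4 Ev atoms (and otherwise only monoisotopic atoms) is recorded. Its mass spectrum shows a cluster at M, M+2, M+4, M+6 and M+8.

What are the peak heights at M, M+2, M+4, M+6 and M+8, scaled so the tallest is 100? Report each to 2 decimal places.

Expanding (0.5031 + 0.4969)^4:
P(M) = 0.5031^4 = 0.064064
P(M+2) = 4 × 0.5031^3 × 0.4969^1 = 0.253100
P(M+4) = 6 × 0.5031^2 × 0.4969^2 = 0.374971
P(M+6) = 4 × 0.5031^1 × 0.4969^3 = 0.246900
P(M+8) = 0.4969^4 = 0.060964
The M+4 peak is largest (0.374971); scaling to 100 gives 17.09 : 67.50 : 100.00 : 65.85 : 16.26.

17.09 : 67.50 : 100.00 : 65.85 : 16.26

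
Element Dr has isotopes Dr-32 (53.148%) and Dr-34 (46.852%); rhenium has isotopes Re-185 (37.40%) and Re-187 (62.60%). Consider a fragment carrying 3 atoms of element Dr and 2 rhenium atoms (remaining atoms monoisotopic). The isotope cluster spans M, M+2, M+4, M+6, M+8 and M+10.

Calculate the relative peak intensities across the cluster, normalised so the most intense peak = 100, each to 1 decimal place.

Element Dr pattern (n=3): 0.15012768 : 0.39702993 : 0.3499971 : 0.10284529
Rhenium pattern (n=2): 0.139876 : 0.468248 : 0.391876
Convolve the two distributions (both contribute in 2-u steps):
  M: 0.15012768×0.139876 = 0.020999
  M+2: 0.15012768×0.468248 + 0.39702993×0.139876 = 0.125832
  M+4: 0.15012768×0.391876 + 0.39702993×0.468248 + 0.3499971×0.139876 = 0.293696
  M+6: 0.39702993×0.391876 + 0.3499971×0.468248 + 0.10284529×0.139876 = 0.333858
  M+8: 0.3499971×0.391876 + 0.10284529×0.468248 = 0.185313
  M+10: 0.10284529×0.391876 = 0.040303
Scale to base peak (0.333858) = 100: 6.3 : 37.7 : 88.0 : 100.0 : 55.5 : 12.1

6.3 : 37.7 : 88.0 : 100.0 : 55.5 : 12.1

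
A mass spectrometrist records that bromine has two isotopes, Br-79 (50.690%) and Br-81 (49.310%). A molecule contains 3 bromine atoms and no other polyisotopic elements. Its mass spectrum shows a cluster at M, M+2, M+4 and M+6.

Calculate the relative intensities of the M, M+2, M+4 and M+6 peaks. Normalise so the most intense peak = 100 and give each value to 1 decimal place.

34.3 : 100.0 : 97.3 : 31.5

Expanding (0.50690 + 0.49310)^3:
P(M) = 0.50690^3 = 0.130247
P(M+2) = 3 × 0.50690^2 × 0.49310^1 = 0.380103
P(M+4) = 3 × 0.50690^1 × 0.49310^2 = 0.369755
P(M+6) = 0.49310^3 = 0.119896
The M+2 peak is largest (0.380103); scaling to 100 gives 34.3 : 100.0 : 97.3 : 31.5.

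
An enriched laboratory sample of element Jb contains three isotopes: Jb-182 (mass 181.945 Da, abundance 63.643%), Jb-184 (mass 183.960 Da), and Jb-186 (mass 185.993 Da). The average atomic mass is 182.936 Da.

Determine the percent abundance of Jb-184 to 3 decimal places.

23.646%

The remaining 36.357% is split between Jb-184 (fraction x) and Jb-186 (fraction 0.36357 − x).
Substituting: 183.960x + 185.993(0.36357 − x) = 67.14074365
(183.960 − 185.993)x = -0.48073136  ⇒  x = 0.23646, y = 0.12711
Jb-184: 23.646%, Jb-186: 12.711%.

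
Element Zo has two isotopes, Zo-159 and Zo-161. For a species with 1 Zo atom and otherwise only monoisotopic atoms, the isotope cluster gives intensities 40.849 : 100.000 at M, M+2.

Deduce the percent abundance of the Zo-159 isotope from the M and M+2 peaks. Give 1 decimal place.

If p is the fraction of Zo that is Zo-159, then I(M+2)/I(M) = [C(1,1)·p^0·(1−p)] / p^1 = 1·(1−p)/p = 100.000/40.849 = 2.4480
(1−p)/p = 2.4480/1 = 2.4480  ⇒  p = 1/(1 + 2.4480) = 0.2900
Zo-159: 29.0%, Zo-161: 71.0%.

29.0%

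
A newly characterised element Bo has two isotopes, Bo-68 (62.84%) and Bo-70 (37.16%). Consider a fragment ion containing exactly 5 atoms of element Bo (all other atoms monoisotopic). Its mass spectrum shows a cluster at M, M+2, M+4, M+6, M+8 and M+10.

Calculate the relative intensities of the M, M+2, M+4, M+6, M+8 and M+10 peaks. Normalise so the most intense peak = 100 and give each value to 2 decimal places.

The 5 Bo atoms are independent, so intensities follow the terms of (0.6284 + 0.3716)^5.
P(M) = 0.6284^5 = 0.097990
P(M+2) = 5 × 0.6284^4 × 0.3716^1 = 0.289728
P(M+4) = 10 × 0.6284^3 × 0.3716^2 = 0.342657
P(M+6) = 10 × 0.6284^2 × 0.3716^3 = 0.202628
P(M+8) = 5 × 0.6284^1 × 0.3716^4 = 0.059911
P(M+10) = 0.3716^5 = 0.007086
The M+4 peak is largest (0.342657); scaling to 100 gives 28.60 : 84.55 : 100.00 : 59.13 : 17.48 : 2.07.

28.60 : 84.55 : 100.00 : 59.13 : 17.48 : 2.07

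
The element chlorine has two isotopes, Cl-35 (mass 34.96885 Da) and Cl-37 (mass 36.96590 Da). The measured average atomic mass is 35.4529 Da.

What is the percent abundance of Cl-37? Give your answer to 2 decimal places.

24.24%

Writing the weighted mean with unknown fraction x of Cl-35:
34.96885·x + 36.96590·(1 − x) = 35.4529
(34.96885 − 36.96590)·x = 35.4529 − 36.96590
x = -1.51300 / -1.99705 = 0.75762 → 75.76% Cl-35, 24.24% Cl-37.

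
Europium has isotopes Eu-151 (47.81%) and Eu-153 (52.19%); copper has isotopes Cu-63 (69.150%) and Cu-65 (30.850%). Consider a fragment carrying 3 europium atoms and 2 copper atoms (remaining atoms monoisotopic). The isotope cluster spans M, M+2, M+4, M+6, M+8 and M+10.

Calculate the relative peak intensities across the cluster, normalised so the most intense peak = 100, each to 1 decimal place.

Europium pattern (n=3): 0.10928391 : 0.3578871 : 0.39067407 : 0.14215492
Copper pattern (n=2): 0.47817225 : 0.4266555 : 0.09517225
Convolve the two distributions (both contribute in 2-u steps):
  M: 0.10928391×0.47817225 = 0.052257
  M+2: 0.10928391×0.4266555 + 0.3578871×0.47817225 = 0.217758
  M+4: 0.10928391×0.09517225 + 0.3578871×0.4266555 + 0.39067407×0.47817225 = 0.349905
  M+6: 0.3578871×0.09517225 + 0.39067407×0.4266555 + 0.14215492×0.47817225 = 0.268719
  M+8: 0.39067407×0.09517225 + 0.14215492×0.4266555 = 0.097833
  M+10: 0.14215492×0.09517225 = 0.013529
Scale to base peak (0.349905) = 100: 14.9 : 62.2 : 100.0 : 76.8 : 28.0 : 3.9

14.9 : 62.2 : 100.0 : 76.8 : 28.0 : 3.9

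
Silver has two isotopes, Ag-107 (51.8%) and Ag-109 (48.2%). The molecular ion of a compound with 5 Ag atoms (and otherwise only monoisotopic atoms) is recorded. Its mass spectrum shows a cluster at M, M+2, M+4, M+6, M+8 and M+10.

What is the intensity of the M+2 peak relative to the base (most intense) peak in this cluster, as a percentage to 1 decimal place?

Binomial terms of (0.518 + 0.482)^5: M 0.0373, M+2 0.1735, M+4 0.3229, M+6 0.3005, M+8 0.1398, M+10 0.0260 → M+4 is the base peak.
P(M+4) = C(5,2) × 0.518^3 × 0.482^2 = 10 × 0.13899183 × 0.232324 = 0.322911 (base)
P(M+2) = C(5,1) × 0.518^4 × 0.482^1 = 5 × 0.07199777 × 0.4820 = 0.173515
Relative intensity = 0.173515 / 0.322911 × 100 = 53.7

53.7%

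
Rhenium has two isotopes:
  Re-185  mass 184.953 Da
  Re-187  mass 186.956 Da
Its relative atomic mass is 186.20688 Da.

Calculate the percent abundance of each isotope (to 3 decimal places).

Writing the weighted mean with unknown fraction x of Re-185:
184.953·x + 186.956·(1 − x) = 186.20688
(184.953 − 186.956)·x = 186.20688 − 186.956
x = -0.74912 / -2.003 = 0.37400 → 37.400% Re-185, 62.600% Re-187.

Re-185: 37.400%, Re-187: 62.600%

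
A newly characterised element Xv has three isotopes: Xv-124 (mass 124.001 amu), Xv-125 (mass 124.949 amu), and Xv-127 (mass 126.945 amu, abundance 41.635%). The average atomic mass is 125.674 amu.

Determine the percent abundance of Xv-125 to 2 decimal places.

Let x and y be the fractions of Xv-124 and Xv-125. Then x + y = 1 − 0.41635 = 0.58365 and 124.001x + 124.949y = 125.674 − 0.41635×126.945 = 72.82044925.
Substituting: 124.001x + 124.949(0.58365 − x) = 72.82044925
(124.001 − 124.949)x = -0.1060346  ⇒  x = 0.11185, y = 0.47180
Xv-124: 11.19%, Xv-125: 47.18%.

47.18%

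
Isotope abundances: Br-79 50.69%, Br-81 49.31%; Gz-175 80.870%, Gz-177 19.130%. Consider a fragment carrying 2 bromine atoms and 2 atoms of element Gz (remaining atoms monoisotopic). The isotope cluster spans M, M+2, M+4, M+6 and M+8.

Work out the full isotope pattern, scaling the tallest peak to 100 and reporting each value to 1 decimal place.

Bromine pattern (n=2): 0.25694761 : 0.49990478 : 0.24314761
Element Gz pattern (n=2): 0.65399569 : 0.30940862 : 0.03659569
Convolve the two distributions (both contribute in 2-u steps):
  M: 0.25694761×0.65399569 = 0.168043
  M+2: 0.25694761×0.30940862 + 0.49990478×0.65399569 = 0.406437
  M+4: 0.25694761×0.03659569 + 0.49990478×0.30940862 + 0.24314761×0.65399569 = 0.323096
  M+6: 0.49990478×0.03659569 + 0.24314761×0.30940862 = 0.093526
  M+8: 0.24314761×0.03659569 = 0.008898
Scale to base peak (0.406437) = 100: 41.3 : 100.0 : 79.5 : 23.0 : 2.2

41.3 : 100.0 : 79.5 : 23.0 : 2.2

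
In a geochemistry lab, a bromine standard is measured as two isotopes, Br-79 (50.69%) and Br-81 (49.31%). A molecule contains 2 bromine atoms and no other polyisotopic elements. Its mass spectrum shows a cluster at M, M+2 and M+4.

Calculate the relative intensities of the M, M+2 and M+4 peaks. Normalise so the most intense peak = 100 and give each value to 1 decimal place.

51.4 : 100.0 : 48.6

Each Br atom is independently Br-79 (p = 0.5069) or Br-81 (q = 0.4931); the cluster is the binomial expansion (p + q)^2.
P(M) = 0.5069^2 = 0.256948
P(M+2) = 2 × 0.5069^1 × 0.4931^1 = 0.499905
P(M+4) = 0.4931^2 = 0.243148
The M+2 peak is largest (0.499905); scaling to 100 gives 51.4 : 100.0 : 48.6.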